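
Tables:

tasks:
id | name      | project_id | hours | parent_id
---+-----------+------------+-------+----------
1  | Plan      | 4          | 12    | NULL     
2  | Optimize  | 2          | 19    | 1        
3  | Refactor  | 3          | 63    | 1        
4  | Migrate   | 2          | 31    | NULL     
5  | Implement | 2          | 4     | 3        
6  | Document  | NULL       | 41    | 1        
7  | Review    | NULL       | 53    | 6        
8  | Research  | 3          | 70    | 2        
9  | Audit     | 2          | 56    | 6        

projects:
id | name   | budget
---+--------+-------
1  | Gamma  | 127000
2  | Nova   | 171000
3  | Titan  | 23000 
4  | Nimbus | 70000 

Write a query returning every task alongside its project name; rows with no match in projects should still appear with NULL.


LEFT JOIN keeps every row from tasks (the left table); where project_id has no match in projects, the project columns become NULL. Walk through each task:
  - task 1 (Plan): project_id=4 -> matches Nimbus
  - task 2 (Optimize): project_id=2 -> matches Nova
  - task 3 (Refactor): project_id=3 -> matches Titan
  - task 4 (Migrate): project_id=2 -> matches Nova
  - task 5 (Implement): project_id=2 -> matches Nova
  - task 6 (Document): project_id=NULL, no match -> kept with NULL
  - task 7 (Review): project_id=NULL, no match -> kept with NULL
  - task 8 (Research): project_id=3 -> matches Titan
  - task 9 (Audit): project_id=2 -> matches Nova
All 9 rows appear; 2 have NULL project.

SQL:
SELECT a.name, b.name AS project
FROM tasks a
LEFT JOIN projects b ON a.project_id = b.id

Result:
name      | project
----------+--------
Plan      | Nimbus 
Optimize  | Nova   
Refactor  | Titan  
Migrate   | Nova   
Implement | Nova   
Document  | NULL   
Review    | NULL   
Research  | Titan  
Audit     | Nova   


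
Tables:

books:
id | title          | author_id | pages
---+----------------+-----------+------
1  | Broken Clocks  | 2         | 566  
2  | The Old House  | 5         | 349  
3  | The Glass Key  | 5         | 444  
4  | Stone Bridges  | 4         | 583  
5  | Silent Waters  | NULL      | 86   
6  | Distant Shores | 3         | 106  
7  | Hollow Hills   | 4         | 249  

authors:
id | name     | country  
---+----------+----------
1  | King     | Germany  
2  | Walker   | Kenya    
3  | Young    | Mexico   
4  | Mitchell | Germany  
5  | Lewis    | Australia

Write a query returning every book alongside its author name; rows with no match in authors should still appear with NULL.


LEFT JOIN keeps every row from books (the left table); where author_id has no match in authors, the author columns become NULL. Walk through each book:
  - book 1 (Broken Clocks): author_id=2 -> matches Walker
  - book 2 (The Old House): author_id=5 -> matches Lewis
  - book 3 (The Glass Key): author_id=5 -> matches Lewis
  - book 4 (Stone Bridges): author_id=4 -> matches Mitchell
  - book 5 (Silent Waters): author_id=NULL, no match -> kept with NULL
  - book 6 (Distant Shores): author_id=3 -> matches Young
  - book 7 (Hollow Hills): author_id=4 -> matches Mitchell
All 7 rows appear; 1 has NULL author.

SQL:
SELECT a.title, b.name AS author
FROM books a
LEFT JOIN authors b ON a.author_id = b.id

Result:
title          | author  
---------------+---------
Broken Clocks  | Walker  
The Old House  | Lewis   
The Glass Key  | Lewis   
Stone Bridges  | Mitchell
Silent Waters  | NULL    
Distant Shores | Young   
Hollow Hills   | Mitchell


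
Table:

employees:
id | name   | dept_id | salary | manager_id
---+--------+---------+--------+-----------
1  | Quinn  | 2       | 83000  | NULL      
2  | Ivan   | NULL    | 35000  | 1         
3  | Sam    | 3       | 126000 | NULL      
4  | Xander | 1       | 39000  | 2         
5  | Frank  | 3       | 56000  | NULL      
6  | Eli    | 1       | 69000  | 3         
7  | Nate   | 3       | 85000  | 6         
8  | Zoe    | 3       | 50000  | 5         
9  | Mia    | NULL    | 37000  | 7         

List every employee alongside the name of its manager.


This is a self-join: employees is joined to a second copy of itself, matching each row's manager_id to another row's id. Use LEFT JOIN so rows with manager_id=NULL are kept.
  - employee 1 (Quinn): manager_id=NULL -> NULL
  - employee 2 (Ivan): manager_id=1 -> Quinn
  - employee 3 (Sam): manager_id=NULL -> NULL
  - employee 4 (Xander): manager_id=2 -> Ivan
  - employee 5 (Frank): manager_id=NULL -> NULL
  - employee 6 (Eli): manager_id=3 -> Sam
  - employee 7 (Nate): manager_id=6 -> Eli
  - employee 8 (Zoe): manager_id=5 -> Frank
  - employee 9 (Mia): manager_id=7 -> Nate

SQL:
SELECT a.name AS item, b.name AS manager
FROM employees a
LEFT JOIN employees b ON a.manager_id = b.id

Result:
item   | manager
-------+--------
Quinn  | NULL   
Ivan   | Quinn  
Sam    | NULL   
Xander | Ivan   
Frank  | NULL   
Eli    | Sam    
Nate   | Eli    
Zoe    | Frank  
Mia    | Nate   


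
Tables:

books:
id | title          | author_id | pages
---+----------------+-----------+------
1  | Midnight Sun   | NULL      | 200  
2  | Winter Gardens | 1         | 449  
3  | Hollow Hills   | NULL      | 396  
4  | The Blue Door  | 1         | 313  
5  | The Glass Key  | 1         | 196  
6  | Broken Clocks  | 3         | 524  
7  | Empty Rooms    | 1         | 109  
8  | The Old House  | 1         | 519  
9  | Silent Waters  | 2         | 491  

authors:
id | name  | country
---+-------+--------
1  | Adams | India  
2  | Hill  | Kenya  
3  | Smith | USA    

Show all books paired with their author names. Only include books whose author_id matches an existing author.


INNER JOIN keeps only books rows whose author_id matches an id in authors. Walk through each book:
  - book 1 (Midnight Sun): author_id=NULL, no match -> dropped
  - book 2 (Winter Gardens): author_id=1 -> matches Adams
  - book 3 (Hollow Hills): author_id=NULL, no match -> dropped
  - book 4 (The Blue Door): author_id=1 -> matches Adams
  - book 5 (The Glass Key): author_id=1 -> matches Adams
  - book 6 (Broken Clocks): author_id=3 -> matches Smith
  - book 7 (Empty Rooms): author_id=1 -> matches Adams
  - book 8 (The Old House): author_id=1 -> matches Adams
  - book 9 (Silent Waters): author_id=2 -> matches Hill
So 2 of 9 rows are dropped.

SQL:
SELECT a.title, b.name AS author
FROM books a
INNER JOIN authors b ON a.author_id = b.id

Result:
title          | author
---------------+-------
Winter Gardens | Adams 
The Blue Door  | Adams 
The Glass Key  | Adams 
Broken Clocks  | Smith 
Empty Rooms    | Adams 
The Old House  | Adams 
Silent Waters  | Hill  


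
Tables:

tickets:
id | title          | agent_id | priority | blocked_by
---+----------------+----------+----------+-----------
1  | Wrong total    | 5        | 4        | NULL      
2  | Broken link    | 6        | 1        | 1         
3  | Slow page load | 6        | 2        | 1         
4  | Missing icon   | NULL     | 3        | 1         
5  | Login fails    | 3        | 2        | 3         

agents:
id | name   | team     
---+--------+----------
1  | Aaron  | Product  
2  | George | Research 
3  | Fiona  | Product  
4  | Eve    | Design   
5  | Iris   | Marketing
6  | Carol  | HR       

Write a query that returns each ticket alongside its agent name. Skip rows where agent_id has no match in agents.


INNER JOIN keeps only tickets rows whose agent_id matches an id in agents. Walk through each ticket:
  - ticket 1 (Wrong total): agent_id=5 -> matches Iris
  - ticket 2 (Broken link): agent_id=6 -> matches Carol
  - ticket 3 (Slow page load): agent_id=6 -> matches Carol
  - ticket 4 (Missing icon): agent_id=NULL, no match -> dropped
  - ticket 5 (Login fails): agent_id=3 -> matches Fiona
So 1 of 5 rows is dropped.

SQL:
SELECT a.title, b.name AS agent
FROM tickets a
INNER JOIN agents b ON a.agent_id = b.id

Result:
title          | agent
---------------+------
Wrong total    | Iris 
Broken link    | Carol
Slow page load | Carol
Login fails    | Fiona


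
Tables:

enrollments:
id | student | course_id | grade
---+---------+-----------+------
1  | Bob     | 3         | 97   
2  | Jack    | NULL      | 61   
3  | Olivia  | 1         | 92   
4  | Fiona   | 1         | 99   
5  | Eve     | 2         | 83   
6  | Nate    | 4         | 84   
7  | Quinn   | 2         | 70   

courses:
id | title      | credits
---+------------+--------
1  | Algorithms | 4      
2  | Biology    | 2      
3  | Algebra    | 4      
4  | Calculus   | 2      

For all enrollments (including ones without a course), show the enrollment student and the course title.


LEFT JOIN keeps every row from enrollments (the left table); where course_id has no match in courses, the course columns become NULL. Walk through each enrollment:
  - enrollment 1 (Bob): course_id=3 -> matches Algebra
  - enrollment 2 (Jack): course_id=NULL, no match -> kept with NULL
  - enrollment 3 (Olivia): course_id=1 -> matches Algorithms
  - enrollment 4 (Fiona): course_id=1 -> matches Algorithms
  - enrollment 5 (Eve): course_id=2 -> matches Biology
  - enrollment 6 (Nate): course_id=4 -> matches Calculus
  - enrollment 7 (Quinn): course_id=2 -> matches Biology
All 7 rows appear; 1 has NULL course.

SQL:
SELECT a.student, b.title AS course
FROM enrollments a
LEFT JOIN courses b ON a.course_id = b.id

Result:
student | course    
--------+-----------
Bob     | Algebra   
Jack    | NULL      
Olivia  | Algorithms
Fiona   | Algorithms
Eve     | Biology   
Nate    | Calculus  
Quinn   | Biology   


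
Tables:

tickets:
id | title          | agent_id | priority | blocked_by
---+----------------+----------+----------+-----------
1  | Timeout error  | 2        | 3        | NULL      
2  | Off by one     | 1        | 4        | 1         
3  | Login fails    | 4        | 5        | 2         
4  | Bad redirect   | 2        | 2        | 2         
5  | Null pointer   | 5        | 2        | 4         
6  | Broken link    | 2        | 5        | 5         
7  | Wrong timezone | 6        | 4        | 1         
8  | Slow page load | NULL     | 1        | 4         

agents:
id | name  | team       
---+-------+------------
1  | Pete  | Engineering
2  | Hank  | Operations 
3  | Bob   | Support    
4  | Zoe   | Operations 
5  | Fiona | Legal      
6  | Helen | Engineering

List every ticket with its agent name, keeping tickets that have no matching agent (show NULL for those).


LEFT JOIN keeps every row from tickets (the left table); where agent_id has no match in agents, the agent columns become NULL. Walk through each ticket:
  - ticket 1 (Timeout error): agent_id=2 -> matches Hank
  - ticket 2 (Off by one): agent_id=1 -> matches Pete
  - ticket 3 (Login fails): agent_id=4 -> matches Zoe
  - ticket 4 (Bad redirect): agent_id=2 -> matches Hank
  - ticket 5 (Null pointer): agent_id=5 -> matches Fiona
  - ticket 6 (Broken link): agent_id=2 -> matches Hank
  - ticket 7 (Wrong timezone): agent_id=6 -> matches Helen
  - ticket 8 (Slow page load): agent_id=NULL, no match -> kept with NULL
All 8 rows appear; 1 has NULL agent.

SQL:
SELECT a.title, b.name AS agent
FROM tickets a
LEFT JOIN agents b ON a.agent_id = b.id

Result:
title          | agent
---------------+------
Timeout error  | Hank 
Off by one     | Pete 
Login fails    | Zoe  
Bad redirect   | Hank 
Null pointer   | Fiona
Broken link    | Hank 
Wrong timezone | Helen
Slow page load | NULL 


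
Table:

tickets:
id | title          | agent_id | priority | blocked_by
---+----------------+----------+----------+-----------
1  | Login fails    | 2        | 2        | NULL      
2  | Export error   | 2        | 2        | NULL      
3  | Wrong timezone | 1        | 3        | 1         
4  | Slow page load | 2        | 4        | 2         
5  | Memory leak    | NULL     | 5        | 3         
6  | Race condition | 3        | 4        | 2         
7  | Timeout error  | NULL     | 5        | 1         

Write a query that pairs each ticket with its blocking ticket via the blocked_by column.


This is a self-join: tickets is joined to a second copy of itself, matching each row's blocked_by to another row's id. Use LEFT JOIN so rows with blocked_by=NULL are kept.
  - ticket 1 (Login fails): blocked_by=NULL -> NULL
  - ticket 2 (Export error): blocked_by=NULL -> NULL
  - ticket 3 (Wrong timezone): blocked_by=1 -> Login fails
  - ticket 4 (Slow page load): blocked_by=2 -> Export error
  - ticket 5 (Memory leak): blocked_by=3 -> Wrong timezone
  - ticket 6 (Race condition): blocked_by=2 -> Export error
  - ticket 7 (Timeout error): blocked_by=1 -> Login fails

SQL:
SELECT a.title AS item, b.title AS blocked_by
FROM tickets a
LEFT JOIN tickets b ON a.blocked_by = b.id

Result:
item           | blocked_by    
---------------+---------------
Login fails    | NULL          
Export error   | NULL          
Wrong timezone | Login fails   
Slow page load | Export error  
Memory leak    | Wrong timezone
Race condition | Export error  
Timeout error  | Login fails   


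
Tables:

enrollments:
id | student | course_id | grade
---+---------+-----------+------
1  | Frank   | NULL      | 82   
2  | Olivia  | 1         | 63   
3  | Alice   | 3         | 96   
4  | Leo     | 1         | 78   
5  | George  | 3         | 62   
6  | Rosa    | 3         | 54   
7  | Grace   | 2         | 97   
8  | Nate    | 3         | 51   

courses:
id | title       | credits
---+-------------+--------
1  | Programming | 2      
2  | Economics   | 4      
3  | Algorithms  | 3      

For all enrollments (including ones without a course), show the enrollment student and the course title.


LEFT JOIN keeps every row from enrollments (the left table); where course_id has no match in courses, the course columns become NULL. Walk through each enrollment:
  - enrollment 1 (Frank): course_id=NULL, no match -> kept with NULL
  - enrollment 2 (Olivia): course_id=1 -> matches Programming
  - enrollment 3 (Alice): course_id=3 -> matches Algorithms
  - enrollment 4 (Leo): course_id=1 -> matches Programming
  - enrollment 5 (George): course_id=3 -> matches Algorithms
  - enrollment 6 (Rosa): course_id=3 -> matches Algorithms
  - enrollment 7 (Grace): course_id=2 -> matches Economics
  - enrollment 8 (Nate): course_id=3 -> matches Algorithms
All 8 rows appear; 1 has NULL course.

SQL:
SELECT a.student, b.title AS course
FROM enrollments a
LEFT JOIN courses b ON a.course_id = b.id

Result:
student | course     
--------+------------
Frank   | NULL       
Olivia  | Programming
Alice   | Algorithms 
Leo     | Programming
George  | Algorithms 
Rosa    | Algorithms 
Grace   | Economics  
Nate    | Algorithms 


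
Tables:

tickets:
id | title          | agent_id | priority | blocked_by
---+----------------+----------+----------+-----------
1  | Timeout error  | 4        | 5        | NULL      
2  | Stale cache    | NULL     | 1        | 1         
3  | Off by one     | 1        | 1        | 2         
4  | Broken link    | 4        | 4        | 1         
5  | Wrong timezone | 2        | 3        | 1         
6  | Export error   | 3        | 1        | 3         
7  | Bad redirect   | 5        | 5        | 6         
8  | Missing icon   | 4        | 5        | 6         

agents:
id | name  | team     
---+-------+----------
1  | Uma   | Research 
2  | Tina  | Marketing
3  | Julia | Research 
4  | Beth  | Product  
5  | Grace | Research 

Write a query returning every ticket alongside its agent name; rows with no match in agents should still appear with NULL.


LEFT JOIN keeps every row from tickets (the left table); where agent_id has no match in agents, the agent columns become NULL. Walk through each ticket:
  - ticket 1 (Timeout error): agent_id=4 -> matches Beth
  - ticket 2 (Stale cache): agent_id=NULL, no match -> kept with NULL
  - ticket 3 (Off by one): agent_id=1 -> matches Uma
  - ticket 4 (Broken link): agent_id=4 -> matches Beth
  - ticket 5 (Wrong timezone): agent_id=2 -> matches Tina
  - ticket 6 (Export error): agent_id=3 -> matches Julia
  - ticket 7 (Bad redirect): agent_id=5 -> matches Grace
  - ticket 8 (Missing icon): agent_id=4 -> matches Beth
All 8 rows appear; 1 has NULL agent.

SQL:
SELECT a.title, b.name AS agent
FROM tickets a
LEFT JOIN agents b ON a.agent_id = b.id

Result:
title          | agent
---------------+------
Timeout error  | Beth 
Stale cache    | NULL 
Off by one     | Uma  
Broken link    | Beth 
Wrong timezone | Tina 
Export error   | Julia
Bad redirect   | Grace
Missing icon   | Beth 


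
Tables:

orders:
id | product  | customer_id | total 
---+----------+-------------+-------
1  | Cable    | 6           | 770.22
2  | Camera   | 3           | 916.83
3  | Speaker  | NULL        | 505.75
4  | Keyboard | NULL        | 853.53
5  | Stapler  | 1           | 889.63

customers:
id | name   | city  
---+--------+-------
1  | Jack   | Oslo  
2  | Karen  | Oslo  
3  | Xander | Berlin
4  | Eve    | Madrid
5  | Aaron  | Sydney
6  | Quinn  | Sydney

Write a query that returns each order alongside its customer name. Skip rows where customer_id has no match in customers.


INNER JOIN keeps only orders rows whose customer_id matches an id in customers. Walk through each order:
  - order 1 (Cable): customer_id=6 -> matches Quinn
  - order 2 (Camera): customer_id=3 -> matches Xander
  - order 3 (Speaker): customer_id=NULL, no match -> dropped
  - order 4 (Keyboard): customer_id=NULL, no match -> dropped
  - order 5 (Stapler): customer_id=1 -> matches Jack
So 2 of 5 rows are dropped.

SQL:
SELECT a.product, b.name AS customer
FROM orders a
INNER JOIN customers b ON a.customer_id = b.id

Result:
product | customer
--------+---------
Cable   | Quinn   
Camera  | Xander  
Stapler | Jack    


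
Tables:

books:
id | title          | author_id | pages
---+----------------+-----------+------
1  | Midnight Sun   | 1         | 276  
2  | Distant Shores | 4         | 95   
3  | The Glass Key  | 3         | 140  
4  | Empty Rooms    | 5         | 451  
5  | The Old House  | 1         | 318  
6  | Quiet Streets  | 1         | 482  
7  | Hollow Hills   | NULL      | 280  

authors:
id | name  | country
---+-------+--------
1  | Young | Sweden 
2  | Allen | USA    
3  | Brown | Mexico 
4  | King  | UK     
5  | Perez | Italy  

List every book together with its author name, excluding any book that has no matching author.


INNER JOIN keeps only books rows whose author_id matches an id in authors. Walk through each book:
  - book 1 (Midnight Sun): author_id=1 -> matches Young
  - book 2 (Distant Shores): author_id=4 -> matches King
  - book 3 (The Glass Key): author_id=3 -> matches Brown
  - book 4 (Empty Rooms): author_id=5 -> matches Perez
  - book 5 (The Old House): author_id=1 -> matches Young
  - book 6 (Quiet Streets): author_id=1 -> matches Young
  - book 7 (Hollow Hills): author_id=NULL, no match -> dropped
So 1 of 7 rows is dropped.

SQL:
SELECT a.title, b.name AS author
FROM books a
INNER JOIN authors b ON a.author_id = b.id

Result:
title          | author
---------------+-------
Midnight Sun   | Young 
Distant Shores | King  
The Glass Key  | Brown 
Empty Rooms    | Perez 
The Old House  | Young 
Quiet Streets  | Young 


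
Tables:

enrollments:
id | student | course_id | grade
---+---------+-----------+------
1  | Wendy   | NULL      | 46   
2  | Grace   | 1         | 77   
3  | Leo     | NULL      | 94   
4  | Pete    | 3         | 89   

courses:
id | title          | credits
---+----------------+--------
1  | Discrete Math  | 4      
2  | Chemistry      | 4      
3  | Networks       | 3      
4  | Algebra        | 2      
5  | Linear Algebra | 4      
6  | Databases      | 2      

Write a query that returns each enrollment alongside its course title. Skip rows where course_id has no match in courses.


INNER JOIN keeps only enrollments rows whose course_id matches an id in courses. Walk through each enrollment:
  - enrollment 1 (Wendy): course_id=NULL, no match -> dropped
  - enrollment 2 (Grace): course_id=1 -> matches Discrete Math
  - enrollment 3 (Leo): course_id=NULL, no match -> dropped
  - enrollment 4 (Pete): course_id=3 -> matches Networks
So 2 of 4 rows are dropped.

SQL:
SELECT a.student, b.title AS course
FROM enrollments a
INNER JOIN courses b ON a.course_id = b.id

Result:
student | course       
--------+--------------
Grace   | Discrete Math
Pete    | Networks     


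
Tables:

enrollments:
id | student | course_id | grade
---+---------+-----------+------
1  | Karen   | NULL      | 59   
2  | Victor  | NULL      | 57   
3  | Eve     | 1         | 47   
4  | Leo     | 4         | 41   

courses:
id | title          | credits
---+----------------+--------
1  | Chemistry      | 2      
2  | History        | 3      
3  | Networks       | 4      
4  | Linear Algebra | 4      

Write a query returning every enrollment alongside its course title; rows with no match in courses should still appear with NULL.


LEFT JOIN keeps every row from enrollments (the left table); where course_id has no match in courses, the course columns become NULL. Walk through each enrollment:
  - enrollment 1 (Karen): course_id=NULL, no match -> kept with NULL
  - enrollment 2 (Victor): course_id=NULL, no match -> kept with NULL
  - enrollment 3 (Eve): course_id=1 -> matches Chemistry
  - enrollment 4 (Leo): course_id=4 -> matches Linear Algebra
All 4 rows appear; 2 have NULL course.

SQL:
SELECT a.student, b.title AS course
FROM enrollments a
LEFT JOIN courses b ON a.course_id = b.id

Result:
student | course        
--------+---------------
Karen   | NULL          
Victor  | NULL          
Eve     | Chemistry     
Leo     | Linear Algebra


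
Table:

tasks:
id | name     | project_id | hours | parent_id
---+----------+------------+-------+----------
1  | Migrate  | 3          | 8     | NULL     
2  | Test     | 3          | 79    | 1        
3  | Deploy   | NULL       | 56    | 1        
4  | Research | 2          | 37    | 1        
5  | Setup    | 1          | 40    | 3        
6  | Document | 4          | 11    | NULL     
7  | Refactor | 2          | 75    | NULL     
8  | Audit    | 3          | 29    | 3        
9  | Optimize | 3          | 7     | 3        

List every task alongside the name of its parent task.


This is a self-join: tasks is joined to a second copy of itself, matching each row's parent_id to another row's id. Use LEFT JOIN so rows with parent_id=NULL are kept.
  - task 1 (Migrate): parent_id=NULL -> NULL
  - task 2 (Test): parent_id=1 -> Migrate
  - task 3 (Deploy): parent_id=1 -> Migrate
  - task 4 (Research): parent_id=1 -> Migrate
  - task 5 (Setup): parent_id=3 -> Deploy
  - task 6 (Document): parent_id=NULL -> NULL
  - task 7 (Refactor): parent_id=NULL -> NULL
  - task 8 (Audit): parent_id=3 -> Deploy
  - task 9 (Optimize): parent_id=3 -> Deploy

SQL:
SELECT a.name AS item, b.name AS parent
FROM tasks a
LEFT JOIN tasks b ON a.parent_id = b.id

Result:
item     | parent 
---------+--------
Migrate  | NULL   
Test     | Migrate
Deploy   | Migrate
Research | Migrate
Setup    | Deploy 
Document | NULL   
Refactor | NULL   
Audit    | Deploy 
Optimize | Deploy 


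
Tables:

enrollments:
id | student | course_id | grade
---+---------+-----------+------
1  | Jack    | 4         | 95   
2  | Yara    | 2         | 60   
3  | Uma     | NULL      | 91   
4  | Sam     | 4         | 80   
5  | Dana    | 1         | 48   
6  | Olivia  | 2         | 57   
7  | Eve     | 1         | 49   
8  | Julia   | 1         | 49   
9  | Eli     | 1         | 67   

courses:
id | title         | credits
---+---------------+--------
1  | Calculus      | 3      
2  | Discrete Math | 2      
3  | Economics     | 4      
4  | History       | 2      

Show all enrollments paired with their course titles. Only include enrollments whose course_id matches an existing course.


INNER JOIN keeps only enrollments rows whose course_id matches an id in courses. Walk through each enrollment:
  - enrollment 1 (Jack): course_id=4 -> matches History
  - enrollment 2 (Yara): course_id=2 -> matches Discrete Math
  - enrollment 3 (Uma): course_id=NULL, no match -> dropped
  - enrollment 4 (Sam): course_id=4 -> matches History
  - enrollment 5 (Dana): course_id=1 -> matches Calculus
  - enrollment 6 (Olivia): course_id=2 -> matches Discrete Math
  - enrollment 7 (Eve): course_id=1 -> matches Calculus
  - enrollment 8 (Julia): course_id=1 -> matches Calculus
  - enrollment 9 (Eli): course_id=1 -> matches Calculus
So 1 of 9 rows is dropped.

SQL:
SELECT a.student, b.title AS course
FROM enrollments a
INNER JOIN courses b ON a.course_id = b.id

Result:
student | course       
--------+--------------
Jack    | History      
Yara    | Discrete Math
Sam     | History      
Dana    | Calculus     
Olivia  | Discrete Math
Eve     | Calculus     
Julia   | Calculus     
Eli     | Calculus     


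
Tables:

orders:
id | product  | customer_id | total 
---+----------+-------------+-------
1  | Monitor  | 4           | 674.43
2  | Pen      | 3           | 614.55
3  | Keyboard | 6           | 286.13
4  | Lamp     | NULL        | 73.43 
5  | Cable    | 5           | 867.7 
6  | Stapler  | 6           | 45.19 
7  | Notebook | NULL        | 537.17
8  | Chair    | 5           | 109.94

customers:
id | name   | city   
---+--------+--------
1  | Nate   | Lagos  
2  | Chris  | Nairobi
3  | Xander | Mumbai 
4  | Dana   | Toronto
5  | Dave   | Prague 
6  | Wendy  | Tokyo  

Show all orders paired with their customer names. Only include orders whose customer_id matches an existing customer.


INNER JOIN keeps only orders rows whose customer_id matches an id in customers. Walk through each order:
  - order 1 (Monitor): customer_id=4 -> matches Dana
  - order 2 (Pen): customer_id=3 -> matches Xander
  - order 3 (Keyboard): customer_id=6 -> matches Wendy
  - order 4 (Lamp): customer_id=NULL, no match -> dropped
  - order 5 (Cable): customer_id=5 -> matches Dave
  - order 6 (Stapler): customer_id=6 -> matches Wendy
  - order 7 (Notebook): customer_id=NULL, no match -> dropped
  - order 8 (Chair): customer_id=5 -> matches Dave
So 2 of 8 rows are dropped.

SQL:
SELECT a.product, b.name AS customer
FROM orders a
INNER JOIN customers b ON a.customer_id = b.id

Result:
product  | customer
---------+---------
Monitor  | Dana    
Pen      | Xander  
Keyboard | Wendy   
Cable    | Dave    
Stapler  | Wendy   
Chair    | Dave    


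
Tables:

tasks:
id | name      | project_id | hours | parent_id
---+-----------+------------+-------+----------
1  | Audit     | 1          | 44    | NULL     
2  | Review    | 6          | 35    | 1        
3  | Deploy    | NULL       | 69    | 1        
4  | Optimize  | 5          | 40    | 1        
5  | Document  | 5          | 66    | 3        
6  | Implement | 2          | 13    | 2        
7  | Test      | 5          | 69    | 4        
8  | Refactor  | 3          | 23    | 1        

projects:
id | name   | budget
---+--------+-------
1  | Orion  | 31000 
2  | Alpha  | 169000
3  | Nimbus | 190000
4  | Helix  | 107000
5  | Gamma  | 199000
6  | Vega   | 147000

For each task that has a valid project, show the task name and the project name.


INNER JOIN keeps only tasks rows whose project_id matches an id in projects. Walk through each task:
  - task 1 (Audit): project_id=1 -> matches Orion
  - task 2 (Review): project_id=6 -> matches Vega
  - task 3 (Deploy): project_id=NULL, no match -> dropped
  - task 4 (Optimize): project_id=5 -> matches Gamma
  - task 5 (Document): project_id=5 -> matches Gamma
  - task 6 (Implement): project_id=2 -> matches Alpha
  - task 7 (Test): project_id=5 -> matches Gamma
  - task 8 (Refactor): project_id=3 -> matches Nimbus
So 1 of 8 rows is dropped.

SQL:
SELECT a.name, b.name AS project
FROM tasks a
INNER JOIN projects b ON a.project_id = b.id

Result:
name      | project
----------+--------
Audit     | Orion  
Review    | Vega   
Optimize  | Gamma  
Document  | Gamma  
Implement | Alpha  
Test      | Gamma  
Refactor  | Nimbus 


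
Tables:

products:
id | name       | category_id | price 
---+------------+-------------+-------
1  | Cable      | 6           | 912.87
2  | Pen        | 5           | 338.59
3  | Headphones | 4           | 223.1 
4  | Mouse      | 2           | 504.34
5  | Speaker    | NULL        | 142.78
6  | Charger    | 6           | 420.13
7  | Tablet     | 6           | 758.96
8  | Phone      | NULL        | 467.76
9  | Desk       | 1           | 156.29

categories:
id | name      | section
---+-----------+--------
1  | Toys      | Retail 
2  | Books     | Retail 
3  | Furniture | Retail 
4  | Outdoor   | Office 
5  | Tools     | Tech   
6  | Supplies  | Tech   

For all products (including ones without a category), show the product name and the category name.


LEFT JOIN keeps every row from products (the left table); where category_id has no match in categories, the category columns become NULL. Walk through each product:
  - product 1 (Cable): category_id=6 -> matches Supplies
  - product 2 (Pen): category_id=5 -> matches Tools
  - product 3 (Headphones): category_id=4 -> matches Outdoor
  - product 4 (Mouse): category_id=2 -> matches Books
  - product 5 (Speaker): category_id=NULL, no match -> kept with NULL
  - product 6 (Charger): category_id=6 -> matches Supplies
  - product 7 (Tablet): category_id=6 -> matches Supplies
  - product 8 (Phone): category_id=NULL, no match -> kept with NULL
  - product 9 (Desk): category_id=1 -> matches Toys
All 9 rows appear; 2 have NULL category.

SQL:
SELECT a.name, b.name AS category
FROM products a
LEFT JOIN categories b ON a.category_id = b.id

Result:
name       | category
-----------+---------
Cable      | Supplies
Pen        | Tools   
Headphones | Outdoor 
Mouse      | Books   
Speaker    | NULL    
Charger    | Supplies
Tablet     | Supplies
Phone      | NULL    
Desk       | Toys    


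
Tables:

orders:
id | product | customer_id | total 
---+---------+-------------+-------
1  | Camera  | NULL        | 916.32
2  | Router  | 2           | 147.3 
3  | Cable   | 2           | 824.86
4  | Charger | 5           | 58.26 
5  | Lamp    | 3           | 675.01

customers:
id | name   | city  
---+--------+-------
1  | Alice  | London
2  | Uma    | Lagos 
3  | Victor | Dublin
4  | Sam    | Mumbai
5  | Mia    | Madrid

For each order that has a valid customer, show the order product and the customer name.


INNER JOIN keeps only orders rows whose customer_id matches an id in customers. Walk through each order:
  - order 1 (Camera): customer_id=NULL, no match -> dropped
  - order 2 (Router): customer_id=2 -> matches Uma
  - order 3 (Cable): customer_id=2 -> matches Uma
  - order 4 (Charger): customer_id=5 -> matches Mia
  - order 5 (Lamp): customer_id=3 -> matches Victor
So 1 of 5 rows is dropped.

SQL:
SELECT a.product, b.name AS customer
FROM orders a
INNER JOIN customers b ON a.customer_id = b.id

Result:
product | customer
--------+---------
Router  | Uma     
Cable   | Uma     
Charger | Mia     
Lamp    | Victor  


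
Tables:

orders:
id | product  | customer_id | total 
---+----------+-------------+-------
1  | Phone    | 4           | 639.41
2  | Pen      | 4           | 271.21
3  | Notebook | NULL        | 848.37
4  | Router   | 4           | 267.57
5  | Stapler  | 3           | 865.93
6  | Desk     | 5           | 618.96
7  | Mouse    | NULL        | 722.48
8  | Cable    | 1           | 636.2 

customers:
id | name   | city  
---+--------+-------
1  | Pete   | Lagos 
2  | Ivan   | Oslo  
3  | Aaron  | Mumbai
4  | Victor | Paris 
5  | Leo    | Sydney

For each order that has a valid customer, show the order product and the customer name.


INNER JOIN keeps only orders rows whose customer_id matches an id in customers. Walk through each order:
  - order 1 (Phone): customer_id=4 -> matches Victor
  - order 2 (Pen): customer_id=4 -> matches Victor
  - order 3 (Notebook): customer_id=NULL, no match -> dropped
  - order 4 (Router): customer_id=4 -> matches Victor
  - order 5 (Stapler): customer_id=3 -> matches Aaron
  - order 6 (Desk): customer_id=5 -> matches Leo
  - order 7 (Mouse): customer_id=NULL, no match -> dropped
  - order 8 (Cable): customer_id=1 -> matches Pete
So 2 of 8 rows are dropped.

SQL:
SELECT a.product, b.name AS customer
FROM orders a
INNER JOIN customers b ON a.customer_id = b.id

Result:
product | customer
--------+---------
Phone   | Victor  
Pen     | Victor  
Router  | Victor  
Stapler | Aaron   
Desk    | Leo     
Cable   | Pete    


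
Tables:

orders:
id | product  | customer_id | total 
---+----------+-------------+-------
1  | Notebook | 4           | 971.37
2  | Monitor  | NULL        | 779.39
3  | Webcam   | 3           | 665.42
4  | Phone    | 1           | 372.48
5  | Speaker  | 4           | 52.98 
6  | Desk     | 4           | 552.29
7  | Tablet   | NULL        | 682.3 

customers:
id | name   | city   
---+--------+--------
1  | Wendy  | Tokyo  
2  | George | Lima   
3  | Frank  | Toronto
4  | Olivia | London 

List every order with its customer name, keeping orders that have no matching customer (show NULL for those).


LEFT JOIN keeps every row from orders (the left table); where customer_id has no match in customers, the customer columns become NULL. Walk through each order:
  - order 1 (Notebook): customer_id=4 -> matches Olivia
  - order 2 (Monitor): customer_id=NULL, no match -> kept with NULL
  - order 3 (Webcam): customer_id=3 -> matches Frank
  - order 4 (Phone): customer_id=1 -> matches Wendy
  - order 5 (Speaker): customer_id=4 -> matches Olivia
  - order 6 (Desk): customer_id=4 -> matches Olivia
  - order 7 (Tablet): customer_id=NULL, no match -> kept with NULL
All 7 rows appear; 2 have NULL customer.

SQL:
SELECT a.product, b.name AS customer
FROM orders a
LEFT JOIN customers b ON a.customer_id = b.id

Result:
product  | customer
---------+---------
Notebook | Olivia  
Monitor  | NULL    
Webcam   | Frank   
Phone    | Wendy   
Speaker  | Olivia  
Desk     | Olivia  
Tablet   | NULL    


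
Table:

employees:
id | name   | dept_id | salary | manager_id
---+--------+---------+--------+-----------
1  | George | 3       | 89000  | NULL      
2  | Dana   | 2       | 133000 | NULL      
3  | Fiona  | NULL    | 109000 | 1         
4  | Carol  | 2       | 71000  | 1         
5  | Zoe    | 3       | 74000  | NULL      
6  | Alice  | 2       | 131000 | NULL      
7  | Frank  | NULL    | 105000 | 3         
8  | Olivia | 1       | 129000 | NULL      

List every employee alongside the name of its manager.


This is a self-join: employees is joined to a second copy of itself, matching each row's manager_id to another row's id. Use LEFT JOIN so rows with manager_id=NULL are kept.
  - employee 1 (George): manager_id=NULL -> NULL
  - employee 2 (Dana): manager_id=NULL -> NULL
  - employee 3 (Fiona): manager_id=1 -> George
  - employee 4 (Carol): manager_id=1 -> George
  - employee 5 (Zoe): manager_id=NULL -> NULL
  - employee 6 (Alice): manager_id=NULL -> NULL
  - employee 7 (Frank): manager_id=3 -> Fiona
  - employee 8 (Olivia): manager_id=NULL -> NULL

SQL:
SELECT a.name AS item, b.name AS manager
FROM employees a
LEFT JOIN employees b ON a.manager_id = b.id

Result:
item   | manager
-------+--------
George | NULL   
Dana   | NULL   
Fiona  | George 
Carol  | George 
Zoe    | NULL   
Alice  | NULL   
Frank  | Fiona  
Olivia | NULL   


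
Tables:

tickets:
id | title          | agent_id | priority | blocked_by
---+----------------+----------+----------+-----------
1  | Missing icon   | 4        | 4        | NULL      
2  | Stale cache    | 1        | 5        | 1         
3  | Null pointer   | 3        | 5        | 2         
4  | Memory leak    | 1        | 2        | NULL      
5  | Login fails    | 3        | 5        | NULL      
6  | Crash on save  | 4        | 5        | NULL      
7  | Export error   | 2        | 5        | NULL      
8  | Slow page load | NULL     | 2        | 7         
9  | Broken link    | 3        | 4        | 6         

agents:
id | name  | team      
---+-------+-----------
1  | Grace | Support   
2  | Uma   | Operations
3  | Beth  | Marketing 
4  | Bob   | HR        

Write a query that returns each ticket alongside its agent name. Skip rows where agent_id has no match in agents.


INNER JOIN keeps only tickets rows whose agent_id matches an id in agents. Walk through each ticket:
  - ticket 1 (Missing icon): agent_id=4 -> matches Bob
  - ticket 2 (Stale cache): agent_id=1 -> matches Grace
  - ticket 3 (Null pointer): agent_id=3 -> matches Beth
  - ticket 4 (Memory leak): agent_id=1 -> matches Grace
  - ticket 5 (Login fails): agent_id=3 -> matches Beth
  - ticket 6 (Crash on save): agent_id=4 -> matches Bob
  - ticket 7 (Export error): agent_id=2 -> matches Uma
  - ticket 8 (Slow page load): agent_id=NULL, no match -> dropped
  - ticket 9 (Broken link): agent_id=3 -> matches Beth
So 1 of 9 rows is dropped.

SQL:
SELECT a.title, b.name AS agent
FROM tickets a
INNER JOIN agents b ON a.agent_id = b.id

Result:
title         | agent
--------------+------
Missing icon  | Bob  
Stale cache   | Grace
Null pointer  | Beth 
Memory leak   | Grace
Login fails   | Beth 
Crash on save | Bob  
Export error  | Uma  
Broken link   | Beth 


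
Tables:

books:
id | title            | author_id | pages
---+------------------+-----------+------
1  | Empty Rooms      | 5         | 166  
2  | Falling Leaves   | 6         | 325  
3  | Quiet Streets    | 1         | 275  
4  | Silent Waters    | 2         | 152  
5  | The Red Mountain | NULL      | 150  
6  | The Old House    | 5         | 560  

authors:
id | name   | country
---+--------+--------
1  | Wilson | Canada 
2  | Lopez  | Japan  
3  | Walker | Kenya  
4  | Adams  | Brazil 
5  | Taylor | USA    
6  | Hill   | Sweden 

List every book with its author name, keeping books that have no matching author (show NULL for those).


LEFT JOIN keeps every row from books (the left table); where author_id has no match in authors, the author columns become NULL. Walk through each book:
  - book 1 (Empty Rooms): author_id=5 -> matches Taylor
  - book 2 (Falling Leaves): author_id=6 -> matches Hill
  - book 3 (Quiet Streets): author_id=1 -> matches Wilson
  - book 4 (Silent Waters): author_id=2 -> matches Lopez
  - book 5 (The Red Mountain): author_id=NULL, no match -> kept with NULL
  - book 6 (The Old House): author_id=5 -> matches Taylor
All 6 rows appear; 1 has NULL author.

SQL:
SELECT a.title, b.name AS author
FROM books a
LEFT JOIN authors b ON a.author_id = b.id

Result:
title            | author
-----------------+-------
Empty Rooms      | Taylor
Falling Leaves   | Hill  
Quiet Streets    | Wilson
Silent Waters    | Lopez 
The Red Mountain | NULL  
The Old House    | Taylor


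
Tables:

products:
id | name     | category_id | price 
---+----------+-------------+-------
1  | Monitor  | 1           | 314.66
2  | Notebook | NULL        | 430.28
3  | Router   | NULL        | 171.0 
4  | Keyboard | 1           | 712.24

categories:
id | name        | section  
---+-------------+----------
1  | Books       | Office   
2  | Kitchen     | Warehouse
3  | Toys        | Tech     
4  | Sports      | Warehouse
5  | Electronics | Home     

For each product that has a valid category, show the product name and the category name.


INNER JOIN keeps only products rows whose category_id matches an id in categories. Walk through each product:
  - product 1 (Monitor): category_id=1 -> matches Books
  - product 2 (Notebook): category_id=NULL, no match -> dropped
  - product 3 (Router): category_id=NULL, no match -> dropped
  - product 4 (Keyboard): category_id=1 -> matches Books
So 2 of 4 rows are dropped.

SQL:
SELECT a.name, b.name AS category
FROM products a
INNER JOIN categories b ON a.category_id = b.id

Result:
name     | category
---------+---------
Monitor  | Books   
Keyboard | Books   


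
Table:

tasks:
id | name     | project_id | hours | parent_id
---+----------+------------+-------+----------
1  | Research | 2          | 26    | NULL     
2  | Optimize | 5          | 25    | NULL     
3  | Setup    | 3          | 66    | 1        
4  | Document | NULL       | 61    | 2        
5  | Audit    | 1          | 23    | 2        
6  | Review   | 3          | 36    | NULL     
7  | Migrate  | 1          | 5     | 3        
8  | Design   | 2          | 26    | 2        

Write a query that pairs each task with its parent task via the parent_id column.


This is a self-join: tasks is joined to a second copy of itself, matching each row's parent_id to another row's id. Use LEFT JOIN so rows with parent_id=NULL are kept.
  - task 1 (Research): parent_id=NULL -> NULL
  - task 2 (Optimize): parent_id=NULL -> NULL
  - task 3 (Setup): parent_id=1 -> Research
  - task 4 (Document): parent_id=2 -> Optimize
  - task 5 (Audit): parent_id=2 -> Optimize
  - task 6 (Review): parent_id=NULL -> NULL
  - task 7 (Migrate): parent_id=3 -> Setup
  - task 8 (Design): parent_id=2 -> Optimize

SQL:
SELECT a.name AS item, b.name AS parent
FROM tasks a
LEFT JOIN tasks b ON a.parent_id = b.id

Result:
item     | parent  
---------+---------
Research | NULL    
Optimize | NULL    
Setup    | Research
Document | Optimize
Audit    | Optimize
Review   | NULL    
Migrate  | Setup   
Design   | Optimize
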